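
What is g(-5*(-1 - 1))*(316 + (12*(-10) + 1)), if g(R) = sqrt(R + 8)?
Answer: 591*sqrt(2) ≈ 835.80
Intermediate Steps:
g(R) = sqrt(8 + R)
g(-5*(-1 - 1))*(316 + (12*(-10) + 1)) = sqrt(8 - 5*(-1 - 1))*(316 + (12*(-10) + 1)) = sqrt(8 - 5*(-2))*(316 + (-120 + 1)) = sqrt(8 + 10)*(316 - 119) = sqrt(18)*197 = (3*sqrt(2))*197 = 591*sqrt(2)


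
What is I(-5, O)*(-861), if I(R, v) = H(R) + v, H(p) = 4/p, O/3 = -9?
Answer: 119679/5 ≈ 23936.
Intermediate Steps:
O = -27 (O = 3*(-9) = -27)
I(R, v) = v + 4/R (I(R, v) = 4/R + v = v + 4/R)
I(-5, O)*(-861) = (-27 + 4/(-5))*(-861) = (-27 + 4*(-⅕))*(-861) = (-27 - ⅘)*(-861) = -139/5*(-861) = 119679/5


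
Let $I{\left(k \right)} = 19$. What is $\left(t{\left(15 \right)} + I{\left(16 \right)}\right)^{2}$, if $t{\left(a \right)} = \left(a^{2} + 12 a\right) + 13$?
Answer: $190969$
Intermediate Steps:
$t{\left(a \right)} = 13 + a^{2} + 12 a$
$\left(t{\left(15 \right)} + I{\left(16 \right)}\right)^{2} = \left(\left(13 + 15^{2} + 12 \cdot 15\right) + 19\right)^{2} = \left(\left(13 + 225 + 180\right) + 19\right)^{2} = \left(418 + 19\right)^{2} = 437^{2} = 190969$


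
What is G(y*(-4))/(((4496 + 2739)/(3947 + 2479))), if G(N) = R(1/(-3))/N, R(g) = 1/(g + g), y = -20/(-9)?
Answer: 86751/578800 ≈ 0.14988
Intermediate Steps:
y = 20/9 (y = -20*(-1/9) = 20/9 ≈ 2.2222)
R(g) = 1/(2*g)
G(N) = -3/(2*N) (G(N) = (1/(2*(1/(-3))))/N = (1/(2*(-1/3)))/N = ((1/2)*(-3))/N = -3/(2*N))
G(y*(-4))/(((4496 + 2739)/(3947 + 2479))) = (-3/(2*((20/9)*(-4))))/(((4496 + 2739)/(3947 + 2479))) = (-3/(2*(-80/9)))/((7235/6426)) = (-3/2*(-9/80))/((7235*(1/6426))) = 27/(160*(7235/6426)) = (27/160)*(6426/7235) = 86751/578800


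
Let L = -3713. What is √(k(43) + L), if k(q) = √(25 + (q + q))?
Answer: √(-3713 + √111) ≈ 60.848*I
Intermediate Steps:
k(q) = √(25 + 2*q)
√(k(43) + L) = √(√(25 + 2*43) - 3713) = √(√(25 + 86) - 3713) = √(√111 - 3713) = √(-3713 + √111)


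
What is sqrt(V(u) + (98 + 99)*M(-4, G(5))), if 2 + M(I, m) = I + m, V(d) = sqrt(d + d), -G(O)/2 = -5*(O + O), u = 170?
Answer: sqrt(18518 + 2*sqrt(85)) ≈ 136.15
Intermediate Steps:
G(O) = 20*O (G(O) = -(-10)*(O + O) = -(-10)*2*O = -(-20)*O = 20*O)
V(d) = sqrt(2)*sqrt(d) (V(d) = sqrt(2*d) = sqrt(2)*sqrt(d))
M(I, m) = -2 + I + m (M(I, m) = -2 + (I + m) = -2 + I + m)
sqrt(V(u) + (98 + 99)*M(-4, G(5))) = sqrt(sqrt(2)*sqrt(170) + (98 + 99)*(-2 - 4 + 20*5)) = sqrt(2*sqrt(85) + 197*(-2 - 4 + 100)) = sqrt(2*sqrt(85) + 197*94) = sqrt(2*sqrt(85) + 18518) = sqrt(18518 + 2*sqrt(85))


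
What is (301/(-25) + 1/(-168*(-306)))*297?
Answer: -170211613/47600 ≈ -3575.9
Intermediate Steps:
(301/(-25) + 1/(-168*(-306)))*297 = (301*(-1/25) - 1/168*(-1/306))*297 = (-301/25 + 1/51408)*297 = -15473783/1285200*297 = -170211613/47600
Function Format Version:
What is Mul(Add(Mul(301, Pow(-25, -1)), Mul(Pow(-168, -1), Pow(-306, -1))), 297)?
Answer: Rational(-170211613, 47600) ≈ -3575.9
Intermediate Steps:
Mul(Add(Mul(301, Pow(-25, -1)), Mul(Pow(-168, -1), Pow(-306, -1))), 297) = Mul(Add(Mul(301, Rational(-1, 25)), Mul(Rational(-1, 168), Rational(-1, 306))), 297) = Mul(Add(Rational(-301, 25), Rational(1, 51408)), 297) = Mul(Rational(-15473783, 1285200), 297) = Rational(-170211613, 47600)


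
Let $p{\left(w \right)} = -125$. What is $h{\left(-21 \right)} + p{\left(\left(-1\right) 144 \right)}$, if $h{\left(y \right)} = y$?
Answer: $-146$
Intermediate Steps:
$h{\left(-21 \right)} + p{\left(\left(-1\right) 144 \right)} = -21 - 125 = -146$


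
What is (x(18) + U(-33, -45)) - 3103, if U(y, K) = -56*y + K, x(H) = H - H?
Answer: -1300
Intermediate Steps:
x(H) = 0
U(y, K) = K - 56*y
(x(18) + U(-33, -45)) - 3103 = (0 + (-45 - 56*(-33))) - 3103 = (0 + (-45 + 1848)) - 3103 = (0 + 1803) - 3103 = 1803 - 3103 = -1300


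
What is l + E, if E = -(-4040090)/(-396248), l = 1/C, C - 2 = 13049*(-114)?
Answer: -751246704851/73681523104 ≈ -10.196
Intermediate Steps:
C = -1487584 (C = 2 + 13049*(-114) = 2 - 1487586 = -1487584)
l = -1/1487584 (l = 1/(-1487584) = -1/1487584 ≈ -6.7223e-7)
E = -2020045/198124 (E = -(-4040090)*(-1)/396248 = -1*2020045/198124 = -2020045/198124 ≈ -10.196)
l + E = -1/1487584 - 2020045/198124 = -751246704851/73681523104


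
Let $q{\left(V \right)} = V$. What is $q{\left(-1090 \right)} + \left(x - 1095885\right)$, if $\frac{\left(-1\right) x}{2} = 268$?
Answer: $-1097511$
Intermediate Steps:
$x = -536$ ($x = \left(-2\right) 268 = -536$)
$q{\left(-1090 \right)} + \left(x - 1095885\right) = -1090 - 1096421 = -1097511$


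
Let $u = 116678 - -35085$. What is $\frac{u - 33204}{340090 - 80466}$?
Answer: $\frac{118559}{259624} \approx 0.45666$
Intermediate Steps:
$u = 151763$ ($u = 116678 + 35085 = 151763$)
$\frac{u - 33204}{340090 - 80466} = \frac{151763 - 33204}{340090 - 80466} = \frac{118559}{259624}$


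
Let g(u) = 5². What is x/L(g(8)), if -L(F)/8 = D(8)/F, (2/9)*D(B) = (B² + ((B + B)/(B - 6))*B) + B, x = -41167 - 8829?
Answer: 312475/1224 ≈ 255.29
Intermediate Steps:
g(u) = 25
x = -49996
D(B) = 9*B/2 + 9*B²/2 + 9*B²/(-6 + B) (D(B) = 9*((B² + ((B + B)/(B - 6))*B) + B)/2 = 9*((B² + ((2*B)/(-6 + B))*B) + B)/2 = 9*((B² + (2*B/(-6 + B))*B) + B)/2 = 9*((B² + 2*B²/(-6 + B)) + B)/2 = 9*(B + B² + 2*B²/(-6 + B))/2 = 9*B/2 + 9*B²/2 + 9*B²/(-6 + B))
L(F) = -4896/F (L(F) = -8*(9/2)*8*(-6 + 8² - 3*8)/(-6 + 8)/F = -8*(9/2)*8*(-6 + 64 - 24)/2/F = -8*(9/2)*8*(½)*34/F = -4896/F)
x/L(g(8)) = -49996/((-4896/25)) = -49996/((-4896*1/25)) = -49996/(-4896/25) = -49996*(-25/4896) = 312475/1224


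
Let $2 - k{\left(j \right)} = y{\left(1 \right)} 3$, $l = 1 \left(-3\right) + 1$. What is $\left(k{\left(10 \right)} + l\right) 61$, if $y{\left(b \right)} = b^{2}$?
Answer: $-183$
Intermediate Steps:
$l = -2$ ($l = -3 + 1 = -2$)
$k{\left(j \right)} = -1$ ($k{\left(j \right)} = 2 - 1^{2} \cdot 3 = 2 - 1 \cdot 3 = 2 - 3 = -1$)
$\left(k{\left(10 \right)} + l\right) 61 = \left(-1 - 2\right) 61 = \left(-3\right) 61 = -183$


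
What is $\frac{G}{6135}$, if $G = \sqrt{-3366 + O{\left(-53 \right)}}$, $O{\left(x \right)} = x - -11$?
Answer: $\frac{4 i \sqrt{213}}{6135} \approx 0.0095156 i$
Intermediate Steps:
$O{\left(x \right)} = 11 + x$ ($O{\left(x \right)} = x + 11 = 11 + x$)
$G = 4 i \sqrt{213}$ ($G = \sqrt{-3366 + \left(11 - 53\right)} = \sqrt{-3366 - 42} = \sqrt{-3408} = 4 i \sqrt{213} \approx 58.378 i$)
$\frac{G}{6135} = \frac{4 i \sqrt{213}}{6135}$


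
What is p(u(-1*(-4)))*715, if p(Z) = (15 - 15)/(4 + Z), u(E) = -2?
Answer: 0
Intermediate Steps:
p(Z) = 0 (p(Z) = 0/(4 + Z) = 0)
p(u(-1*(-4)))*715 = 0*715 = 0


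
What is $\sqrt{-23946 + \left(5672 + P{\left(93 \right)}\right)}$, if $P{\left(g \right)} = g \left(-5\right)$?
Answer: $i \sqrt{18739} \approx 136.89 i$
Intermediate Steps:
$P{\left(g \right)} = - 5 g$
$\sqrt{-23946 + \left(5672 + P{\left(93 \right)}\right)} = \sqrt{-23946 + \left(5672 - 465\right)} = \sqrt{-23946 + 5207} = \sqrt{-18739} = i \sqrt{18739}$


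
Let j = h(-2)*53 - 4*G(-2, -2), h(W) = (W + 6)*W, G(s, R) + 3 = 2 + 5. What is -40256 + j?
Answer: -40696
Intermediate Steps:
G(s, R) = 4 (G(s, R) = -3 + (2 + 5) = -3 + 7 = 4)
h(W) = W*(6 + W) (h(W) = (6 + W)*W = W*(6 + W))
j = -440 (j = -2*(6 - 2)*53 - 4*4 = -2*4*53 - 16 = -8*53 - 16 = -424 - 16 = -440)
-40256 + j = -40256 - 440 = -40696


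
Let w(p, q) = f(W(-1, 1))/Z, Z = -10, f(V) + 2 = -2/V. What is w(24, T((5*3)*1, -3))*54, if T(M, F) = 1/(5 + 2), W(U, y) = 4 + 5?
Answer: 12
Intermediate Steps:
W(U, y) = 9
f(V) = -2 - 2/V
T(M, F) = ⅐ (T(M, F) = 1/7 = ⅐)
w(p, q) = 2/9 (w(p, q) = (-2 - 2/9)/(-10) = (-2 - 2*⅑)*(-⅒) = (-2 - 2/9)*(-⅒) = -20/9*(-⅒) = 2/9)
w(24, T((5*3)*1, -3))*54 = (2/9)*54 = 12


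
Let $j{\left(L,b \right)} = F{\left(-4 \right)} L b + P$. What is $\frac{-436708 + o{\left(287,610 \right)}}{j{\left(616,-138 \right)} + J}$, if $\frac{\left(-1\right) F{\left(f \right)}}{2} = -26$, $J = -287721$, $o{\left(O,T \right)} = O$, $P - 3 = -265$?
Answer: $\frac{436421}{4708399} \approx 0.09269$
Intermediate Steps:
$P = -262$ ($P = 3 - 265 = -262$)
$F{\left(f \right)} = 52$ ($F{\left(f \right)} = \left(-2\right) \left(-26\right) = 52$)
$j{\left(L,b \right)} = -262 + 52 L b$ ($j{\left(L,b \right)} = 52 L b - 262 = -262 + 52 L b$)
$\frac{-436708 + o{\left(287,610 \right)}}{j{\left(616,-138 \right)} + J} = \frac{-436708 + 287}{\left(-262 + 52 \cdot 616 \left(-138\right)\right) - 287721} = - \frac{436421}{\left(-262 - 4420416\right) - 287721} = - \frac{436421}{-4420678 - 287721} = - \frac{436421}{-4708399} = \left(-436421\right) \left(- \frac{1}{4708399}\right) = \frac{436421}{4708399}$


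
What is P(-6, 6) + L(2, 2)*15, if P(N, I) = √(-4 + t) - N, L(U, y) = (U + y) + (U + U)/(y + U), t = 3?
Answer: 81 + I ≈ 81.0 + 1.0*I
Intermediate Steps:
L(U, y) = U + y + 2*U/(U + y) (L(U, y) = (U + y) + (2*U)/(U + y) = (U + y) + 2*U/(U + y) = U + y + 2*U/(U + y))
P(N, I) = I - N (P(N, I) = √(-4 + 3) - N = √(-1) - N = I - N)
P(-6, 6) + L(2, 2)*15 = (I - 1*(-6)) + ((2² + 2² + 2*2 + 2*2*2)/(2 + 2))*15 = (I + 6) + ((4 + 4 + 4 + 8)/4)*15 = (6 + I) + ((¼)*20)*15 = (6 + I) + 5*15 = (6 + I) + 75 = 81 + I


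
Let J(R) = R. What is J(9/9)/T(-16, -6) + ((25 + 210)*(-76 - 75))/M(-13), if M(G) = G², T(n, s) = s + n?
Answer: -780839/3718 ≈ -210.02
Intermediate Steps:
T(n, s) = n + s
J(9/9)/T(-16, -6) + ((25 + 210)*(-76 - 75))/M(-13) = (9/9)/(-16 - 6) + ((25 + 210)*(-76 - 75))/((-13)²) = (9*(⅑))/(-22) + (235*(-151))/169 = 1*(-1/22) - 35485*1/169 = -1/22 - 35485/169 = -780839/3718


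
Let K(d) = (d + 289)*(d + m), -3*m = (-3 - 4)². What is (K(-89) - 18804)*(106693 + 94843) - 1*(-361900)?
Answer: -24105038332/3 ≈ -8.0350e+9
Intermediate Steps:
m = -49/3 (m = -(-3 - 4)²/3 = -⅓*(-7)² = -⅓*49 = -49/3 ≈ -16.333)
K(d) = (289 + d)*(-49/3 + d) (K(d) = (d + 289)*(d - 49/3) = (289 + d)*(-49/3 + d))
(K(-89) - 18804)*(106693 + 94843) - 1*(-361900) = ((-14161/3 + (-89)² + (818/3)*(-89)) - 18804)*(106693 + 94843) - 1*(-361900) = ((-14161/3 + 7921 - 72802/3) - 18804)*201536 + 361900 = (-63200/3 - 18804)*201536 + 361900 = -119612/3*201536 + 361900 = -24106124032/3 + 361900 = -24105038332/3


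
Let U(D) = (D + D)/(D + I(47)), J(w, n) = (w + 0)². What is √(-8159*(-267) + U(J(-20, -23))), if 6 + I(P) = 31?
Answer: √629573461/17 ≈ 1476.0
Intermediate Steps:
I(P) = 25 (I(P) = -6 + 31 = 25)
J(w, n) = w²
U(D) = 2*D/(25 + D) (U(D) = (D + D)/(D + 25) = (2*D)/(25 + D) = 2*D/(25 + D))
√(-8159*(-267) + U(J(-20, -23))) = √(-8159*(-267) + 2*(-20)²/(25 + (-20)²)) = √(2178453 + 2*400/(25 + 400)) = √(2178453 + 2*400/425) = √(2178453 + 2*400*(1/425)) = √(2178453 + 32/17) = √(37033733/17) = √629573461/17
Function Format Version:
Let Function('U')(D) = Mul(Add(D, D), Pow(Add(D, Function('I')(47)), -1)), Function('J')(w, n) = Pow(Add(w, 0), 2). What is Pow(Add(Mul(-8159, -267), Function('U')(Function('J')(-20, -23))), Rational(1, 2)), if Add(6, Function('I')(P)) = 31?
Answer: Mul(Rational(1, 17), Pow(629573461, Rational(1, 2))) ≈ 1476.0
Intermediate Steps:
Function('I')(P) = 25 (Function('I')(P) = Add(-6, 31) = 25)
Function('J')(w, n) = Pow(w, 2)
Function('U')(D) = Mul(2, D, Pow(Add(25, D), -1)) (Function('U')(D) = Mul(Add(D, D), Pow(Add(D, 25), -1)) = Mul(Mul(2, D), Pow(Add(25, D), -1)) = Mul(2, D, Pow(Add(25, D), -1)))
Pow(Add(Mul(-8159, -267), Function('U')(Function('J')(-20, -23))), Rational(1, 2)) = Pow(Add(Mul(-8159, -267), Mul(2, Pow(-20, 2), Pow(Add(25, Pow(-20, 2)), -1))), Rational(1, 2)) = Pow(Add(2178453, Mul(2, 400, Pow(Add(25, 400), -1))), Rational(1, 2)) = Pow(Add(2178453, Mul(2, 400, Pow(425, -1))), Rational(1, 2)) = Pow(Add(2178453, Mul(2, 400, Rational(1, 425))), Rational(1, 2)) = Pow(Add(2178453, Rational(32, 17)), Rational(1, 2)) = Pow(Rational(37033733, 17), Rational(1, 2)) = Mul(Rational(1, 17), Pow(629573461, Rational(1, 2)))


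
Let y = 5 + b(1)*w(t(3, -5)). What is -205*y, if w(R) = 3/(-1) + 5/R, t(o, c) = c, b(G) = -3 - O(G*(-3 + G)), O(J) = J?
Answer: -1845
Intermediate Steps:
b(G) = -3 - G*(-3 + G)
w(R) = -3 + 5/R (w(R) = 3*(-1) + 5/R = -3 + 5/R)
y = 9 (y = 5 + (-3 - 1*1*(-3 + 1))*(-3 + 5/(-5)) = 5 + (-3 - 1*1*(-2))*(-3 + 5*(-⅕)) = 5 + (-3 + 2)*(-3 - 1) = 5 - 1*(-4) = 5 + 4 = 9)
-205*y = -205*9 = -1845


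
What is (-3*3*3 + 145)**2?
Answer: 13924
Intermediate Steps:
(-3*3*3 + 145)**2 = (-9*3 + 145)**2 = (-27 + 145)**2 = 118**2 = 13924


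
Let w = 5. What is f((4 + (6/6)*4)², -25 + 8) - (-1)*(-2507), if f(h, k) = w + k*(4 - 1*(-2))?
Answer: -2604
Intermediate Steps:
f(h, k) = 5 + 6*k (f(h, k) = 5 + k*(4 - 1*(-2)) = 5 + k*(4 + 2) = 5 + k*6 = 5 + 6*k)
f((4 + (6/6)*4)², -25 + 8) - (-1)*(-2507) = (5 + 6*(-25 + 8)) - (-1)*(-2507) = (5 + 6*(-17)) - 1*2507 = (5 - 102) - 2507 = -97 - 2507 = -2604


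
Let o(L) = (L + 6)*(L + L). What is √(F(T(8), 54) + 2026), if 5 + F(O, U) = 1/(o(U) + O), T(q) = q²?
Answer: 5*√216367953/1636 ≈ 44.956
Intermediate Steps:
o(L) = 2*L*(6 + L) (o(L) = (6 + L)*(2*L) = 2*L*(6 + L))
F(O, U) = -5 + 1/(O + 2*U*(6 + U)) (F(O, U) = -5 + 1/(2*U*(6 + U) + O) = -5 + 1/(O + 2*U*(6 + U)))
√(F(T(8), 54) + 2026) = √((1 - 5*8² - 10*54*(6 + 54))/(8² + 2*54*(6 + 54)) + 2026) = √((1 - 5*64 - 10*54*60)/(64 + 2*54*60) + 2026) = √((1 - 320 - 32400)/(64 + 6480) + 2026) = √(-32719/6544 + 2026) = √(13225425/6544) = 5*√216367953/1636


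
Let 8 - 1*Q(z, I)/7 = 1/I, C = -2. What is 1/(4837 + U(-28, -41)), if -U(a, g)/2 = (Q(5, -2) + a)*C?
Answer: 1/4963 ≈ 0.00020149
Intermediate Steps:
Q(z, I) = 56 - 7/I
U(a, g) = 238 + 4*a (U(a, g) = -2*((56 - 7/(-2)) + a)*(-2) = -2*((56 - 7*(-½)) + a)*(-2) = -2*((56 + 7/2) + a)*(-2) = -2*(119/2 + a)*(-2) = -2*(-119 - 2*a) = 238 + 4*a)
1/(4837 + U(-28, -41)) = 1/(4837 + (238 + 4*(-28))) = 1/(4837 + (238 - 112)) = 1/(4837 + 126) = 1/4963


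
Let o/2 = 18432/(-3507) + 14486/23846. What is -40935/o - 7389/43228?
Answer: 2466284271407025/560129792732 ≈ 4403.1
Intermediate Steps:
o = -129575690/13937987 (o = 2*(18432/(-3507) + 14486/23846) = 2*(18432*(-1/3507) + 14486*(1/23846)) = 2*(-6144/1169 + 7243/11923) = 2*(-64787845/13937987) = -129575690/13937987 ≈ -9.2966)
-40935/o - 7389/43228 = -40935/(-129575690/13937987) - 7389/43228 = -40935*(-13937987/129575690) - 7389*1/43228 = 114110299569/25915138 - 7389/43228 = 2466284271407025/560129792732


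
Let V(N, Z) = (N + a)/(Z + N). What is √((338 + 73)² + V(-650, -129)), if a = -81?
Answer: √102508758010/779 ≈ 411.00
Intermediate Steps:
V(N, Z) = (-81 + N)/(N + Z) (V(N, Z) = (N - 81)/(Z + N) = (-81 + N)/(N + Z))
√((338 + 73)² + V(-650, -129)) = √((338 + 73)² + (-81 - 650)/(-650 - 129)) = √(411² - 731/(-779)) = √(168921 - 1/779*(-731)) = √(168921 + 731/779) = √(131590190/779) = √102508758010/779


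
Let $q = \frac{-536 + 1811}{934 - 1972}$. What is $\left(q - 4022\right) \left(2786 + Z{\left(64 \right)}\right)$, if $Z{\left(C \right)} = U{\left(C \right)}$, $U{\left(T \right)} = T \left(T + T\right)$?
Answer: $- \frac{7640891093}{173} \approx -4.4167 \cdot 10^{7}$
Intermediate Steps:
$q = - \frac{425}{346}$ ($q = \frac{1275}{-1038} = 1275 \left(- \frac{1}{1038}\right) = - \frac{425}{346} \approx -1.2283$)
$U{\left(T \right)} = 2 T^{2}$ ($U{\left(T \right)} = T 2 T = 2 T^{2}$)
$Z{\left(C \right)} = 2 C^{2}$
$\left(q - 4022\right) \left(2786 + Z{\left(64 \right)}\right) = \left(- \frac{425}{346} - 4022\right) \left(2786 + 2 \cdot 64^{2}\right) = - \frac{1392037 \left(2786 + 2 \cdot 4096\right)}{346} = - \frac{1392037 \left(2786 + 8192\right)}{346} = \left(- \frac{1392037}{346}\right) 10978 = - \frac{7640891093}{173}$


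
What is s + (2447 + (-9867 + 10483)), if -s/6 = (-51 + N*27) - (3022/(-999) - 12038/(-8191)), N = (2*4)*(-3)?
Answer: 19768760491/2727603 ≈ 7247.7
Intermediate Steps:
N = -24 (N = 8*(-3) = -24)
s = 11414112502/2727603 (s = -6*((-51 - 24*27) - (3022/(-999) - 12038/(-8191))) = -6*((-51 - 648) - (3022*(-1/999) - 12038*(-1/8191))) = -6*(-699 - (-3022/999 + 12038/8191)) = -6*(-699 - 1*(-12727240/8182809)) = -6*(-699 + 12727240/8182809) = -6*(-5707056251/8182809) = 11414112502/2727603 ≈ 4184.7)
s + (2447 + (-9867 + 10483)) = 11414112502/2727603 + (2447 + (-9867 + 10483)) = 11414112502/2727603 + (2447 + 616) = 11414112502/2727603 + 3063 = 19768760491/2727603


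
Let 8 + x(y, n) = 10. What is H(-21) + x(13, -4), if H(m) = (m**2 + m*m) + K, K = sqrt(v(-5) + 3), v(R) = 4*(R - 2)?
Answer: 884 + 5*I ≈ 884.0 + 5.0*I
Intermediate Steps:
v(R) = -8 + 4*R (v(R) = 4*(-2 + R) = -8 + 4*R)
x(y, n) = 2 (x(y, n) = -8 + 10 = 2)
K = 5*I (K = sqrt((-8 + 4*(-5)) + 3) = sqrt((-8 - 20) + 3) = sqrt(-28 + 3) = sqrt(-25) = 5*I ≈ 5.0*I)
H(m) = 2*m**2 + 5*I (H(m) = (m**2 + m*m) + 5*I = (m**2 + m**2) + 5*I = 2*m**2 + 5*I)
H(-21) + x(13, -4) = (2*(-21)**2 + 5*I) + 2 = (2*441 + 5*I) + 2 = (882 + 5*I) + 2 = 884 + 5*I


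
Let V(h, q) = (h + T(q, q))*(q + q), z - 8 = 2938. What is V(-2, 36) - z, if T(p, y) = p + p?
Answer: 2094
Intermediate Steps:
z = 2946 (z = 8 + 2938 = 2946)
T(p, y) = 2*p
V(h, q) = 2*q*(h + 2*q) (V(h, q) = (h + 2*q)*(q + q) = (h + 2*q)*(2*q) = 2*q*(h + 2*q))
V(-2, 36) - z = 2*36*(-2 + 2*36) - 1*2946 = 2*36*(-2 + 72) - 2946 = 2*36*70 - 2946 = 5040 - 2946 = 2094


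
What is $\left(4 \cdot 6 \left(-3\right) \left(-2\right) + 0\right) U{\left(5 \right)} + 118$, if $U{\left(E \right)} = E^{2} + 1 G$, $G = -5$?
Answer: $2998$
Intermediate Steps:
$U{\left(E \right)} = -5 + E^{2}$ ($U{\left(E \right)} = E^{2} + 1 \left(-5\right) = E^{2} - 5 = -5 + E^{2}$)
$\left(4 \cdot 6 \left(-3\right) \left(-2\right) + 0\right) U{\left(5 \right)} + 118 = \left(4 \cdot 6 \left(-3\right) \left(-2\right) + 0\right) \left(-5 + 5^{2}\right) + 118 = \left(4 \left(\left(-18\right) \left(-2\right)\right) + 0\right) \left(-5 + 25\right) + 118 = \left(4 \cdot 36 + 0\right) 20 + 118 = \left(144 + 0\right) 20 + 118 = 144 \cdot 20 + 118 = 2880 + 118 = 2998$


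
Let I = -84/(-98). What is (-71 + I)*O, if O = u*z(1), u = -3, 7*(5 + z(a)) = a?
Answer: -50082/49 ≈ -1022.1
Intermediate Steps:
z(a) = -5 + a/7
I = 6/7 (I = -84*(-1/98) = 6/7 ≈ 0.85714)
O = 102/7 (O = -3*(-5 + (⅐)*1) = -3*(-5 + ⅐) = -3*(-34/7) = 102/7 ≈ 14.571)
(-71 + I)*O = (-71 + 6/7)*(102/7) = -491/7*102/7 = -50082/49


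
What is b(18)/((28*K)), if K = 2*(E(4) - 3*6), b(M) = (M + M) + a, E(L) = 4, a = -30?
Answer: -3/392 ≈ -0.0076531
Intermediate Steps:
b(M) = -30 + 2*M (b(M) = (M + M) - 30 = 2*M - 30 = -30 + 2*M)
K = -28 (K = 2*(4 - 3*6) = 2*(4 - 18) = 2*(-14) = -28)
b(18)/((28*K)) = (-30 + 2*18)/((28*(-28))) = (-30 + 36)/(-784) = 6*(-1/784) = -3/392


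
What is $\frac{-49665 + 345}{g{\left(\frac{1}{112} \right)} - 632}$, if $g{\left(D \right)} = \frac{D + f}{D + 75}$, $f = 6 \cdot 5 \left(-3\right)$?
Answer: $\frac{414337320}{5319511} \approx 77.89$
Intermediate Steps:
$f = -90$ ($f = 30 \left(-3\right) = -90$)
$g{\left(D \right)} = \frac{-90 + D}{75 + D}$ ($g{\left(D \right)} = \frac{D - 90}{D + 75} = \frac{-90 + D}{75 + D}$)
$\frac{-49665 + 345}{g{\left(\frac{1}{112} \right)} - 632} = \frac{-49665 + 345}{\frac{-90 + \frac{1}{112}}{75 + \frac{1}{112}} - 632} = - \frac{49320}{\frac{-90 + \frac{1}{112}}{75 + \frac{1}{112}} - 632} = - \frac{49320}{\frac{1}{\frac{8401}{112}} \left(- \frac{10079}{112}\right) - 632} = - \frac{49320}{\frac{112}{8401} \left(- \frac{10079}{112}\right) - 632} = - \frac{49320}{- \frac{10079}{8401} - 632} = - \frac{49320}{- \frac{5319511}{8401}} = \left(-49320\right) \left(- \frac{8401}{5319511}\right) = \frac{414337320}{5319511}$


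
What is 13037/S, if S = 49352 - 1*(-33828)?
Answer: 13037/83180 ≈ 0.15673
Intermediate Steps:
S = 83180 (S = 49352 + 33828 = 83180)
13037/S = 13037/83180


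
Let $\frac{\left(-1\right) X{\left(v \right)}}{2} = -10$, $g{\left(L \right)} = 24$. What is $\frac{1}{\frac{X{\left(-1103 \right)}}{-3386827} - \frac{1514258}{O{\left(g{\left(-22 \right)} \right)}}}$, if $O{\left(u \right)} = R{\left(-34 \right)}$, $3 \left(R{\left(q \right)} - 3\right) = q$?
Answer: $\frac{84670675}{15385589637598} \approx 5.5032 \cdot 10^{-6}$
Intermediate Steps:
$R{\left(q \right)} = 3 + \frac{q}{3}$
$X{\left(v \right)} = 20$ ($X{\left(v \right)} = \left(-2\right) \left(-10\right) = 20$)
$O{\left(u \right)} = - \frac{25}{3}$ ($O{\left(u \right)} = 3 + \frac{1}{3} \left(-34\right) = 3 - \frac{34}{3} = - \frac{25}{3}$)
$\frac{1}{\frac{X{\left(-1103 \right)}}{-3386827} - \frac{1514258}{O{\left(g{\left(-22 \right)} \right)}}} = \frac{1}{\frac{20}{-3386827} - \frac{1514258}{- \frac{25}{3}}} = \frac{1}{20 \left(- \frac{1}{3386827}\right) - - \frac{4542774}{25}} = \frac{1}{- \frac{20}{3386827} + \frac{4542774}{25}} = \frac{1}{\frac{15385589637598}{84670675}} = \frac{84670675}{15385589637598}$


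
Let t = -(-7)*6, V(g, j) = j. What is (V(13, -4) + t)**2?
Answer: 1444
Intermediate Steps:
t = 42 (t = -1*(-42) = 42)
(V(13, -4) + t)**2 = (-4 + 42)**2 = 38**2 = 1444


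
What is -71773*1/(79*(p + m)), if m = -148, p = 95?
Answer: 71773/4187 ≈ 17.142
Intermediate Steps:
-71773*1/(79*(p + m)) = -71773*1/(79*(95 - 148)) = -71773/(79*(-53)) = -71773/(-4187) = -71773*(-1/4187) = 71773/4187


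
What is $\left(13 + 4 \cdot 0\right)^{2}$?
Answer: $169$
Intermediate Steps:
$\left(13 + 4 \cdot 0\right)^{2} = \left(13 + 0\right)^{2} = 13^{2} = 169$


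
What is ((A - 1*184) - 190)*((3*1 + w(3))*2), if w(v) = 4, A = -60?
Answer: -6076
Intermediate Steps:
((A - 1*184) - 190)*((3*1 + w(3))*2) = ((-60 - 1*184) - 190)*((3*1 + 4)*2) = ((-60 - 184) - 190)*((3 + 4)*2) = (-244 - 190)*(7*2) = -434*14 = -6076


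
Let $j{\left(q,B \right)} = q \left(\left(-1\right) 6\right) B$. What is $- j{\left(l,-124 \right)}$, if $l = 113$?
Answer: $-84072$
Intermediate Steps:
$j{\left(q,B \right)} = - 6 B q$ ($j{\left(q,B \right)} = q \left(-6\right) B = - 6 q B = - 6 B q$)
$- j{\left(l,-124 \right)} = - \left(-6\right) \left(-124\right) 113 = \left(-1\right) 84072 = -84072$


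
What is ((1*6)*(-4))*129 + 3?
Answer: -3093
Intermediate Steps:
((1*6)*(-4))*129 + 3 = (6*(-4))*129 + 3 = -24*129 + 3 = -3096 + 3 = -3093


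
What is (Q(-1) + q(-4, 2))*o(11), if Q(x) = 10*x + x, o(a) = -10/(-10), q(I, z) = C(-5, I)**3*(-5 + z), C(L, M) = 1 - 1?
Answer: -11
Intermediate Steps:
C(L, M) = 0
q(I, z) = 0 (q(I, z) = 0**3*(-5 + z) = 0*(-5 + z) = 0)
o(a) = 1 (o(a) = -10*(-1/10) = 1)
Q(x) = 11*x
(Q(-1) + q(-4, 2))*o(11) = (11*(-1) + 0)*1 = (-11 + 0)*1 = -11*1 = -11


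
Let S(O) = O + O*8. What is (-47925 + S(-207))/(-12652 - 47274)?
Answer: 24894/29963 ≈ 0.83082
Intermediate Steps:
S(O) = 9*O (S(O) = O + 8*O = 9*O)
(-47925 + S(-207))/(-12652 - 47274) = (-47925 + 9*(-207))/(-12652 - 47274) = (-47925 - 1863)/(-59926) = -49788*(-1/59926) = 24894/29963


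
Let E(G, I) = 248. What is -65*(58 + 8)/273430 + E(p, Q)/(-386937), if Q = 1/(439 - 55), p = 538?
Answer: -172777037/10580018391 ≈ -0.016331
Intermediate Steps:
Q = 1/384 ≈ 0.0026042
-65*(58 + 8)/273430 + E(p, Q)/(-386937) = -65*(58 + 8)/273430 + 248/(-386937) = -65*66*(1/273430) + 248*(-1/386937) = -4290*1/273430 - 248/386937 = -429/27343 - 248/386937 = -172777037/10580018391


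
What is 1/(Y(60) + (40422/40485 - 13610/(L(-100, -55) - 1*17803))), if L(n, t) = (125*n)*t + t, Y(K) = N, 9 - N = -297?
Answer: 4518409395/1387052819549 ≈ 0.0032576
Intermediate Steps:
N = 306 (N = 9 - 1*(-297) = 9 + 297 = 306)
Y(K) = 306
L(n, t) = t + 125*n*t (L(n, t) = 125*n*t + t = t + 125*n*t)
1/(Y(60) + (40422/40485 - 13610/(L(-100, -55) - 1*17803))) = 1/(306 + (40422/40485 - 13610/(-55*(1 + 125*(-100)) - 1*17803))) = 1/(306 + (40422*(1/40485) - 13610/(-55*(1 - 12500) - 17803))) = 1/(306 + (13474/13495 - 13610/(-55*(-12499) - 17803))) = 1/(306 + (13474/13495 - 13610/(687445 - 17803))) = 1/(306 + (13474/13495 - 13610/669642)) = 1/(306 + (13474/13495 - 13610*1/669642)) = 1/(306 + (13474/13495 - 6805/334821)) = 1/(306 + 4419544679/4518409395) = 1/(1387052819549/4518409395) = 4518409395/1387052819549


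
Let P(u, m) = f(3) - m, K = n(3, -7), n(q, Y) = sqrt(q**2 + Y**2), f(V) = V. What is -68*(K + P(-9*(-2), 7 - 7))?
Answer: -204 - 68*sqrt(58) ≈ -721.87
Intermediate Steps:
n(q, Y) = sqrt(Y**2 + q**2)
K = sqrt(58) (K = sqrt((-7)**2 + 3**2) = sqrt(49 + 9) = sqrt(58) ≈ 7.6158)
P(u, m) = 3 - m
-68*(K + P(-9*(-2), 7 - 7)) = -68*(sqrt(58) + (3 - (7 - 7))) = -68*(sqrt(58) + (3 - 1*0)) = -68*(sqrt(58) + (3 + 0)) = -68*(sqrt(58) + 3) = -68*(3 + sqrt(58)) = -204 - 68*sqrt(58)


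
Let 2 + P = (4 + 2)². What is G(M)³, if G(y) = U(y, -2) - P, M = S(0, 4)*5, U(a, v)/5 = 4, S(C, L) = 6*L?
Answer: -2744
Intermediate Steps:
P = 34 (P = -2 + (4 + 2)² = -2 + 6² = -2 + 36 = 34)
U(a, v) = 20 (U(a, v) = 5*4 = 20)
M = 120 (M = (6*4)*5 = 24*5 = 120)
G(y) = -14 (G(y) = 20 - 1*34 = 20 - 34 = -14)
G(M)³ = (-14)³ = -2744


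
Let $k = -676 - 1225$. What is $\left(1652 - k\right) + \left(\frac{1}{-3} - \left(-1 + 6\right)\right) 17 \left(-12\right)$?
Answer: $4641$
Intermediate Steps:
$k = -1901$
$\left(1652 - k\right) + \left(\frac{1}{-3} - \left(-1 + 6\right)\right) 17 \left(-12\right) = \left(1652 - -1901\right) + \left(\frac{1}{-3} - \left(-1 + 6\right)\right) 17 \left(-12\right) = \left(1652 + 1901\right) + \left(- \frac{1}{3} - 5\right) 17 \left(-12\right) = 3553 + \left(- \frac{1}{3} - 5\right) 17 \left(-12\right) = 3553 + \left(- \frac{16}{3}\right) 17 \left(-12\right) = 3553 - -1088 = 3553 + 1088 = 4641$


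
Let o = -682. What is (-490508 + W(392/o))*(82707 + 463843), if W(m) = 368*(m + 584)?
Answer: -51403226444200/341 ≈ -1.5074e+11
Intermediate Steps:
W(m) = 214912 + 368*m (W(m) = 368*(584 + m) = 214912 + 368*m)
(-490508 + W(392/o))*(82707 + 463843) = (-490508 + (214912 + 368*(392/(-682))))*(82707 + 463843) = (-490508 + (214912 + 368*(392*(-1/682))))*546550 = (-490508 + (214912 + 368*(-196/341)))*546550 = (-490508 + (214912 - 72128/341))*546550 = (-490508 + 73212864/341)*546550 = -94050364/341*546550 = -51403226444200/341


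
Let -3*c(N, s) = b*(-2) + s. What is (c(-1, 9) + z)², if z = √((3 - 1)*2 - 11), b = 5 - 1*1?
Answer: (1 - 3*I*√7)²/9 ≈ -6.8889 - 1.7638*I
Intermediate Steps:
b = 4 (b = 5 - 1 = 4)
c(N, s) = 8/3 - s/3 (c(N, s) = -(4*(-2) + s)/3 = -(-8 + s)/3 = 8/3 - s/3)
z = I*√7 (z = √(2*2 - 11) = √(4 - 11) = √(-7) = I*√7 ≈ 2.6458*I)
(c(-1, 9) + z)² = ((8/3 - ⅓*9) + I*√7)² = ((8/3 - 3) + I*√7)² = (-⅓ + I*√7)²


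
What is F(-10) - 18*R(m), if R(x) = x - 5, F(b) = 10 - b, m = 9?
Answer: -52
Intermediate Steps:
R(x) = -5 + x
F(-10) - 18*R(m) = (10 - 1*(-10)) - 18*(-5 + 9) = (10 + 10) - 18*4 = 20 - 72 = -52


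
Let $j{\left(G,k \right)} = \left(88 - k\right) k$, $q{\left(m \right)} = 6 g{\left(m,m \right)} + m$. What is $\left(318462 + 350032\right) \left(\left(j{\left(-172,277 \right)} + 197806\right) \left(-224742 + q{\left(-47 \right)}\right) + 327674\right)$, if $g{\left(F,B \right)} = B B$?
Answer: $-20568271978812414$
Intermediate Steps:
$g{\left(F,B \right)} = B^{2}$
$q{\left(m \right)} = m + 6 m^{2}$ ($q{\left(m \right)} = 6 m^{2} + m = m + 6 m^{2}$)
$j{\left(G,k \right)} = k \left(88 - k\right)$
$\left(318462 + 350032\right) \left(\left(j{\left(-172,277 \right)} + 197806\right) \left(-224742 + q{\left(-47 \right)}\right) + 327674\right) = \left(318462 + 350032\right) \left(\left(277 \left(88 - 277\right) + 197806\right) \left(-224742 - 47 \left(1 + 6 \left(-47\right)\right)\right) + 327674\right) = 668494 \left(\left(277 \left(88 - 277\right) + 197806\right) \left(-224742 - 47 \left(1 - 282\right)\right) + 327674\right) = 668494 \left(\left(277 \left(-189\right) + 197806\right) \left(-224742 - -13207\right) + 327674\right) = 668494 \left(\left(-52353 + 197806\right) \left(-224742 + 13207\right) + 327674\right) = 668494 \left(145453 \left(-211535\right) + 327674\right) = 668494 \left(-30768400355 + 327674\right) = 668494 \left(-30768072681\right) = -20568271978812414$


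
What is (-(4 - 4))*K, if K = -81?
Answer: 0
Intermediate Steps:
(-(4 - 4))*K = -(4 - 4)*(-81) = -1*0*(-81) = 0*(-81) = 0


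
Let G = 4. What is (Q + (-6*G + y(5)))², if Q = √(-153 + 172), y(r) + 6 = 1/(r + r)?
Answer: 91301/100 - 299*√19/5 ≈ 652.35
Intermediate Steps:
y(r) = -6 + 1/(2*r) (y(r) = -6 + 1/(r + r) = -6 + 1/(2*r))
Q = √19 ≈ 4.3589
(Q + (-6*G + y(5)))² = (√19 + (-6*4 + (-6 + (½)/5)))² = (√19 + (-24 + (-6 + (½)*(⅕))))² = (√19 + (-24 + (-6 + ⅒)))² = (√19 + (-24 - 59/10))² = (√19 - 299/10)² = (-299/10 + √19)²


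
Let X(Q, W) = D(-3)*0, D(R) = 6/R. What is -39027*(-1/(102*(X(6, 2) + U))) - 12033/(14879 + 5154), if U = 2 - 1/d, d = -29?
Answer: 7533531415/40186198 ≈ 187.47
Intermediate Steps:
U = 59/29 (U = 2 - 1/(-29) = 2 - 1*(-1/29) = 2 + 1/29 = 59/29 ≈ 2.0345)
X(Q, W) = 0 (X(Q, W) = (6/(-3))*0 = (6*(-⅓))*0 = -2*0 = 0)
-39027*(-1/(102*(X(6, 2) + U))) - 12033/(14879 + 5154) = -39027*(-1/(102*(0 + 59/29))) - 12033/(14879 + 5154) = -39027/((59/29)*(-102)) - 12033/20033 = -39027/(-6018/29) - 12033*1/20033 = -39027*(-29/6018) - 12033/20033 = 377261/2006 - 12033/20033 = 7533531415/40186198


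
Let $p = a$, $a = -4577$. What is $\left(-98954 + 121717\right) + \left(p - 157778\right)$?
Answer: $-139592$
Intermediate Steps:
$p = -4577$
$\left(-98954 + 121717\right) + \left(p - 157778\right) = \left(-98954 + 121717\right) - 162355 = 22763 - 162355 = -139592$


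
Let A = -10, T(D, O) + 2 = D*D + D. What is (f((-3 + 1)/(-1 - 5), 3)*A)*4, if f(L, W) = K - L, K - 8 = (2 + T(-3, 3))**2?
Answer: -5240/3 ≈ -1746.7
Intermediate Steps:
T(D, O) = -2 + D + D**2 (T(D, O) = -2 + (D*D + D) = -2 + (D**2 + D) = -2 + (D + D**2) = -2 + D + D**2)
K = 44 (K = 8 + (2 + (-2 - 3 + (-3)**2))**2 = 8 + (2 + (-2 - 3 + 9))**2 = 8 + (2 + 4)**2 = 8 + 6**2 = 8 + 36 = 44)
f(L, W) = 44 - L
(f((-3 + 1)/(-1 - 5), 3)*A)*4 = ((44 - (-3 + 1)/(-1 - 5))*(-10))*4 = ((44 - (-2)/(-6))*(-10))*4 = ((44 - (-2)*(-1)/6)*(-10))*4 = ((44 - 1*1/3)*(-10))*4 = ((44 - 1/3)*(-10))*4 = ((131/3)*(-10))*4 = -1310/3*4 = -5240/3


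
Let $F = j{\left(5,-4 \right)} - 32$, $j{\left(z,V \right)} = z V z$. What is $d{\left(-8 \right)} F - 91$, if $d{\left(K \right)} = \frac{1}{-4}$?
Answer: $-58$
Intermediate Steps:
$j{\left(z,V \right)} = V z^{2}$ ($j{\left(z,V \right)} = V z z = V z^{2}$)
$d{\left(K \right)} = - \frac{1}{4}$
$F = -132$ ($F = - 4 \cdot 5^{2} - 32 = \left(-4\right) 25 - 32 = -100 - 32 = -132$)
$d{\left(-8 \right)} F - 91 = \left(- \frac{1}{4}\right) \left(-132\right) - 91 = 33 - 91 = -58$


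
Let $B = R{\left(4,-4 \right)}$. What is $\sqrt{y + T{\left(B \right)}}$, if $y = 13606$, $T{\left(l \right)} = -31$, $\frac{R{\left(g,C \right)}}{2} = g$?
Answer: $5 \sqrt{543} \approx 116.51$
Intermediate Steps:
$R{\left(g,C \right)} = 2 g$
$B = 8$ ($B = 2 \cdot 4 = 8$)
$\sqrt{y + T{\left(B \right)}} = \sqrt{13606 - 31} = \sqrt{13575} = 5 \sqrt{543}$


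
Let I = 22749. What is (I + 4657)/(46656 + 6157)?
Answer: 27406/52813 ≈ 0.51893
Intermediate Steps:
(I + 4657)/(46656 + 6157) = (22749 + 4657)/(46656 + 6157) = 27406/52813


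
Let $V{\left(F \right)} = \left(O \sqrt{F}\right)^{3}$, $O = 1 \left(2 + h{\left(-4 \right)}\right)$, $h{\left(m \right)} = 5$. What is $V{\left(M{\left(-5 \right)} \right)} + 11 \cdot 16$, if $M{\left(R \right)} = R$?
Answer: $176 - 1715 i \sqrt{5} \approx 176.0 - 3834.9 i$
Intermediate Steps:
$O = 7$ ($O = 1 \left(2 + 5\right) = 1 \cdot 7 = 7$)
$V{\left(F \right)} = 343 F^{\frac{3}{2}}$ ($V{\left(F \right)} = \left(7 \sqrt{F}\right)^{3} = 343 F^{\frac{3}{2}}$)
$V{\left(M{\left(-5 \right)} \right)} + 11 \cdot 16 = 343 \left(-5\right)^{\frac{3}{2}} + 11 \cdot 16 = 343 \left(- 5 i \sqrt{5}\right) + 176 = - 1715 i \sqrt{5} + 176 = 176 - 1715 i \sqrt{5}$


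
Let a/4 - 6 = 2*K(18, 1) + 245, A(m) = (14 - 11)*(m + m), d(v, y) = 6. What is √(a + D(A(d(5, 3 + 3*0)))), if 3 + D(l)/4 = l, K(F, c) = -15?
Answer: 2*√254 ≈ 31.875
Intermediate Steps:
A(m) = 6*m (A(m) = 3*(2*m) = 6*m)
a = 884 (a = 24 + 4*(2*(-15) + 245) = 24 + 4*(-30 + 245) = 24 + 4*215 = 24 + 860 = 884)
D(l) = -12 + 4*l
√(a + D(A(d(5, 3 + 3*0)))) = √(884 + (-12 + 4*(6*6))) = √(884 + (-12 + 4*36)) = √(884 + (-12 + 144)) = √(884 + 132) = √1016 = 2*√254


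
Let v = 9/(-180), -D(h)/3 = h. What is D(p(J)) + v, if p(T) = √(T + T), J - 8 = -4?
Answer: -1/20 - 6*√2 ≈ -8.5353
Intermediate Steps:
J = 4 (J = 8 - 4 = 4)
p(T) = √2*√T (p(T) = √(2*T) = √2*√T)
D(h) = -3*h
v = -1/20 (v = 9*(-1/180) = -1/20 ≈ -0.050000)
D(p(J)) + v = -3*√2*√4 - 1/20 = -3*√2*2 - 1/20 = -6*√2 - 1/20 = -1/20 - 6*√2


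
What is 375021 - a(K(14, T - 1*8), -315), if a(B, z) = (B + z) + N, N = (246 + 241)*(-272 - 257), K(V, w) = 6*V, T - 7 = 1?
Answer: 632875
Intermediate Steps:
T = 8 (T = 7 + 1 = 8)
N = -257623 (N = 487*(-529) = -257623)
a(B, z) = -257623 + B + z (a(B, z) = (B + z) - 257623 = -257623 + B + z)
375021 - a(K(14, T - 1*8), -315) = 375021 - (-257623 + 6*14 - 315) = 375021 - (-257623 + 84 - 315) = 375021 - 1*(-257854) = 375021 + 257854 = 632875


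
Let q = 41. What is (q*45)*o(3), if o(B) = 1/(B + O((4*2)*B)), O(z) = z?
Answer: 205/3 ≈ 68.333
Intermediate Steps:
o(B) = 1/(9*B) (o(B) = 1/(B + (4*2)*B) = 1/(B + 8*B) = 1/(9*B))
(q*45)*o(3) = (41*45)*((⅑)/3) = 1845*((⅑)*(⅓)) = 1845*(1/27) = 205/3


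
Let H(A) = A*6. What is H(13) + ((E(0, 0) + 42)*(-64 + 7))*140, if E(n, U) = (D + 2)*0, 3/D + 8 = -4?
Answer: -335082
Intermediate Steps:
D = -¼ (D = 3/(-8 - 4) = 3/(-12) = 3*(-1/12) = -¼ ≈ -0.25000)
E(n, U) = 0 (E(n, U) = (-¼ + 2)*0 = (7/4)*0 = 0)
H(A) = 6*A
H(13) + ((E(0, 0) + 42)*(-64 + 7))*140 = 6*13 + ((0 + 42)*(-64 + 7))*140 = 78 + (42*(-57))*140 = 78 - 2394*140 = 78 - 335160 = -335082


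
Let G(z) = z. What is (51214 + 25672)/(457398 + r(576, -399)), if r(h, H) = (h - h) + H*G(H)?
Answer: 76886/616599 ≈ 0.12469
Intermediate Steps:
r(h, H) = H² (r(h, H) = (h - h) + H*H = 0 + H² = H²)
(51214 + 25672)/(457398 + r(576, -399)) = (51214 + 25672)/(457398 + (-399)²) = 76886/(457398 + 159201) = 76886/616599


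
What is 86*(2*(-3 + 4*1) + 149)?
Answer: 12986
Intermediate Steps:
86*(2*(-3 + 4*1) + 149) = 86*(2*(-3 + 4) + 149) = 86*(2*1 + 149) = 86*(2 + 149) = 86*151 = 12986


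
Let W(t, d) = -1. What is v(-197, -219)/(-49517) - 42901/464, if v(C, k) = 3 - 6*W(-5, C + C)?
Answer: -2124332993/22975888 ≈ -92.459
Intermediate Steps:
v(C, k) = 9 (v(C, k) = 3 - 6*(-1) = 3 + 6 = 9)
v(-197, -219)/(-49517) - 42901/464 = 9/(-49517) - 42901/464 = 9*(-1/49517) - 42901*1/464 = -9/49517 - 42901/464 = -2124332993/22975888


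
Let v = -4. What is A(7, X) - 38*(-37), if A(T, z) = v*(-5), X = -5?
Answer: 1426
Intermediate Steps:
A(T, z) = 20 (A(T, z) = -4*(-5) = 20)
A(7, X) - 38*(-37) = 20 - 38*(-37) = 20 + 1406 = 1426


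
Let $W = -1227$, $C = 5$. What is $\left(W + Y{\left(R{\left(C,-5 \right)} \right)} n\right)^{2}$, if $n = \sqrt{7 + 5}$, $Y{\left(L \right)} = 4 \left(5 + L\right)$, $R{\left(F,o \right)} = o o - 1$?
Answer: $1667001 - 569328 \sqrt{3} \approx 6.809 \cdot 10^{5}$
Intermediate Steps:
$R{\left(F,o \right)} = -1 + o^{2}$ ($R{\left(F,o \right)} = o^{2} - 1 = -1 + o^{2}$)
$Y{\left(L \right)} = 20 + 4 L$
$n = 2 \sqrt{3}$ ($n = \sqrt{12} = 2 \sqrt{3} \approx 3.4641$)
$\left(W + Y{\left(R{\left(C,-5 \right)} \right)} n\right)^{2} = \left(-1227 + \left(20 + 4 \left(-1 + \left(-5\right)^{2}\right)\right) 2 \sqrt{3}\right)^{2} = \left(-1227 + \left(20 + 4 \left(-1 + 25\right)\right) 2 \sqrt{3}\right)^{2} = \left(-1227 + \left(20 + 4 \cdot 24\right) 2 \sqrt{3}\right)^{2} = \left(-1227 + \left(20 + 96\right) 2 \sqrt{3}\right)^{2} = \left(-1227 + 116 \cdot 2 \sqrt{3}\right)^{2} = \left(-1227 + 232 \sqrt{3}\right)^{2}$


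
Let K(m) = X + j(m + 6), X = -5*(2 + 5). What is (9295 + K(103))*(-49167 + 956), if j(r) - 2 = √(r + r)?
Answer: -446530282 - 48211*√218 ≈ -4.4724e+8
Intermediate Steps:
X = -35 (X = -5*7 = -35)
j(r) = 2 + √2*√r (j(r) = 2 + √(r + r) = 2 + √(2*r) = 2 + √2*√r)
K(m) = -33 + √2*√(6 + m) (K(m) = -35 + (2 + √2*√(m + 6)) = -35 + (2 + √2*√(6 + m)) = -33 + √2*√(6 + m))
(9295 + K(103))*(-49167 + 956) = (9295 + (-33 + √(12 + 2*103)))*(-49167 + 956) = (9295 + (-33 + √(12 + 206)))*(-48211) = (9295 + (-33 + √218))*(-48211) = (9262 + √218)*(-48211) = -446530282 - 48211*√218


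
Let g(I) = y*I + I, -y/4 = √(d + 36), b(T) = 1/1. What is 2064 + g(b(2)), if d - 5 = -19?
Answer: 2065 - 4*√22 ≈ 2046.2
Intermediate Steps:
d = -14 (d = 5 - 19 = -14)
b(T) = 1
y = -4*√22 (y = -4*√(-14 + 36) = -4*√22 ≈ -18.762)
g(I) = I - 4*I*√22 (g(I) = (-4*√22)*I + I = -4*I*√22 + I = I - 4*I*√22)
2064 + g(b(2)) = 2064 + 1*(1 - 4*√22) = 2064 + (1 - 4*√22) = 2065 - 4*√22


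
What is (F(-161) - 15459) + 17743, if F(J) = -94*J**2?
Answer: -2434290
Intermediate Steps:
(F(-161) - 15459) + 17743 = (-94*(-161)**2 - 15459) + 17743 = (-94*25921 - 15459) + 17743 = (-2436574 - 15459) + 17743 = -2452033 + 17743 = -2434290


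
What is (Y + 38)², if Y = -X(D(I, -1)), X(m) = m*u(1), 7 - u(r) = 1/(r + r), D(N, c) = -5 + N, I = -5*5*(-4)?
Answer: 1343281/4 ≈ 3.3582e+5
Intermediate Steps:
I = 100 (I = -25*(-4) = 100)
u(r) = 7 - 1/(2*r) (u(r) = 7 - 1/(r + r) = 7 - 1/(2*r))
X(m) = 13*m/2 (X(m) = m*(7 - ½/1) = m*(7 - ½*1) = m*(7 - ½) = m*(13/2) = 13*m/2)
Y = -1235/2 (Y = -13*(-5 + 100)/2 = -13*95/2 = -1*1235/2 = -1235/2 ≈ -617.50)
(Y + 38)² = (-1235/2 + 38)² = (-1159/2)² = 1343281/4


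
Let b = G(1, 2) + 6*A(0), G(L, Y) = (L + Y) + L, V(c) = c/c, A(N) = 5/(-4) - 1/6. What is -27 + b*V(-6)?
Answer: -63/2 ≈ -31.500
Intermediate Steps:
A(N) = -17/12 (A(N) = 5*(-1/4) - 1*1/6 = -5/4 - 1/6 = -17/12)
V(c) = 1
G(L, Y) = Y + 2*L
b = -9/2 (b = (2 + 2*1) + 6*(-17/12) = (2 + 2) - 17/2 = 4 - 17/2 = -9/2 ≈ -4.5000)
-27 + b*V(-6) = -27 - 9/2*1 = -27 - 9/2 = -63/2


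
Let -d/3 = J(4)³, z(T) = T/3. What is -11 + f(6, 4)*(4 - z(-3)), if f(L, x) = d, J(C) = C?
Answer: -971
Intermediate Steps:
z(T) = T/3 (z(T) = T*(⅓) = T/3)
d = -192 (d = -3*4³ = -3*64 = -192)
f(L, x) = -192
-11 + f(6, 4)*(4 - z(-3)) = -11 - 192*(4 - (-3)/3) = -11 - 192*(4 - 1*(-1)) = -11 - 192*(4 + 1) = -11 - 192*5 = -11 - 960 = -971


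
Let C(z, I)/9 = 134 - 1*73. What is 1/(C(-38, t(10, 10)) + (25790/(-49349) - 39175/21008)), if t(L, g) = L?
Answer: 1036723792/566686318413 ≈ 0.0018294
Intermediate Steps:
C(z, I) = 549 (C(z, I) = 9*(134 - 1*73) = 9*(134 - 73) = 9*61 = 549)
1/(C(-38, t(10, 10)) + (25790/(-49349) - 39175/21008)) = 1/(549 + (25790/(-49349) - 39175/21008)) = 1/(549 + (25790*(-1/49349) - 39175*1/21008)) = 1/(549 + (-25790/49349 - 39175/21008)) = 1/(549 - 2475043395/1036723792) = 1/(566686318413/1036723792) = 1036723792/566686318413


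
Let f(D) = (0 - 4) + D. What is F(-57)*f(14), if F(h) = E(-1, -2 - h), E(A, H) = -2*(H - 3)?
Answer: -1040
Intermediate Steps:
f(D) = -4 + D
E(A, H) = 6 - 2*H (E(A, H) = -2*(-3 + H) = 6 - 2*H)
F(h) = 10 + 2*h (F(h) = 6 - 2*(-2 - h) = 6 + (4 + 2*h) = 10 + 2*h)
F(-57)*f(14) = (10 + 2*(-57))*(-4 + 14) = (10 - 114)*10 = -104*10 = -1040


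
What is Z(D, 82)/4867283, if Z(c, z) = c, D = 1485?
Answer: 1485/4867283 ≈ 0.00030510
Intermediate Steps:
Z(D, 82)/4867283 = 1485/4867283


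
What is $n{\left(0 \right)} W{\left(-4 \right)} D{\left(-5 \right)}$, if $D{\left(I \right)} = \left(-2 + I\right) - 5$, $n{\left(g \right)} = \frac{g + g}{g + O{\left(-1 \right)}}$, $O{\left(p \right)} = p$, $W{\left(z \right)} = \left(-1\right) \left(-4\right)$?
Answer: $0$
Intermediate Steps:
$W{\left(z \right)} = 4$
$n{\left(g \right)} = \frac{2 g}{-1 + g}$ ($n{\left(g \right)} = \frac{g + g}{g - 1} = \frac{2 g}{-1 + g}$)
$D{\left(I \right)} = -7 + I$
$n{\left(0 \right)} W{\left(-4 \right)} D{\left(-5 \right)} = 2 \cdot 0 \frac{1}{-1 + 0} \cdot 4 \left(-7 - 5\right) = 2 \cdot 0 \frac{1}{-1} \cdot 4 \left(-12\right) = 2 \cdot 0 \left(-1\right) 4 \left(-12\right) = 0 \cdot 4 \left(-12\right) = 0 \left(-12\right) = 0$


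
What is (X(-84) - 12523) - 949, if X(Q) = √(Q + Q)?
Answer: -13472 + 2*I*√42 ≈ -13472.0 + 12.961*I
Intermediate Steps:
X(Q) = √2*√Q (X(Q) = √(2*Q) = √2*√Q)
(X(-84) - 12523) - 949 = (√2*√(-84) - 12523) - 949 = (√2*(2*I*√21) - 12523) - 949 = (2*I*√42 - 12523) - 949 = (-12523 + 2*I*√42) - 949 = -13472 + 2*I*√42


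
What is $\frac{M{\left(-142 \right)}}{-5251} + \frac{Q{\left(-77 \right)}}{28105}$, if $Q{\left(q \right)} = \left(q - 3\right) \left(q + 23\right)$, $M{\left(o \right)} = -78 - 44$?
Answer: $\frac{5222626}{29515871} \approx 0.17694$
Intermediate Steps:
$M{\left(o \right)} = -122$
$Q{\left(q \right)} = \left(-3 + q\right) \left(23 + q\right)$
$\frac{M{\left(-142 \right)}}{-5251} + \frac{Q{\left(-77 \right)}}{28105} = - \frac{122}{-5251} + \frac{-69 + \left(-77\right)^{2} + 20 \left(-77\right)}{28105} = \left(-122\right) \left(- \frac{1}{5251}\right) + \left(-69 + 5929 - 1540\right) \frac{1}{28105} = \frac{122}{5251} + 4320 \cdot \frac{1}{28105} = \frac{122}{5251} + \frac{864}{5621} = \frac{5222626}{29515871}$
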